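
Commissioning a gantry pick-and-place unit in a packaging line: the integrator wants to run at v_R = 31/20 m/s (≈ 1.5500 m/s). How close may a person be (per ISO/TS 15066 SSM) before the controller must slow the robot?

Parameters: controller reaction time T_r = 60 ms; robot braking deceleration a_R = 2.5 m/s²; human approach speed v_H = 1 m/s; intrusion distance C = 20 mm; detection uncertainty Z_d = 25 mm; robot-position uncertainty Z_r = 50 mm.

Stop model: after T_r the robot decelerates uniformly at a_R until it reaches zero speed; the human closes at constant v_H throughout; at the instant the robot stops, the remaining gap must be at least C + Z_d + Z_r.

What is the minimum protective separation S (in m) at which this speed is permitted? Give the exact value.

stop time T_s = (31/20)/(5/2) = 0.6200 s
robot covers v_R·T_r = 1.5500·0.0600 = 0.0930 m before braking
braking distance = 1.5500²/(2·2.5000) = 0.4805 m
person approaches 1.0000·(0.0600+0.6200) = 0.6800 m
residual clearance needed = 0.0200+0.0250+0.0500 = 0.0950 m
S_min ≈ 0.0930+0.4805+0.6800+0.0950  ⇒  S_min = 2697/2000 m

S_min = 2697/2000 m = 1.3485 m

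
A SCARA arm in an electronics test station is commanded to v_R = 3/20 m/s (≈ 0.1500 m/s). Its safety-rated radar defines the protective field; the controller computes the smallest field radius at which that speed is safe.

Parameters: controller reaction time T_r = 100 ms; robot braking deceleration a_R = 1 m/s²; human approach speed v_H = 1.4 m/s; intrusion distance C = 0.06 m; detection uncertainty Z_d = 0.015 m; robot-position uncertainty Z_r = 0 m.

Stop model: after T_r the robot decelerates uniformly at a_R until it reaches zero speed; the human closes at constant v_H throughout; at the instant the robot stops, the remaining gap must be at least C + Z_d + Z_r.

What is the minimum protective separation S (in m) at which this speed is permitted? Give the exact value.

S_min = 361/800 m = 0.4512 m

T_s = v_R/a_R = (3/20)/1 = 0.1500 s
reaction-phase robot travel = 0.1500·0.1000 = 0.0150 m
robot covers 0.1500·0.1500 − ½·1.0000·0.1500² = 0.0112 m while stopping
human over T_r+T_s: 1.4000·(0.1000+0.1500) = 0.3500 m
margins: 0.0600+0.0150+0.0000 = 0.0750 m
S_min ≈ 0.0150+0.0112+0.3500+0.0750  ⇒  S_min = 361/800 m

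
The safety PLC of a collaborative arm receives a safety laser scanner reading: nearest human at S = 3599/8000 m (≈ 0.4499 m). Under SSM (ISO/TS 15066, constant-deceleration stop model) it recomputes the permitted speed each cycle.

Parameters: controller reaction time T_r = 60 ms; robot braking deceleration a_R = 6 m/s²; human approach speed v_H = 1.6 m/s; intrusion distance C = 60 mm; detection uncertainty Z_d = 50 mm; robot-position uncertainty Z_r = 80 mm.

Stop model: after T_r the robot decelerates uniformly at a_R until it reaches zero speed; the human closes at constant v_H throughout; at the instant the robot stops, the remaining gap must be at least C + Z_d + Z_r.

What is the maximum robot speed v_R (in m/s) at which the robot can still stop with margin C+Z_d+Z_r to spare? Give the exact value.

collect terms ⇒ (1/12)·v_R² + (49/150)·v_R + (-1311/8000) = 0
  disc = (49/150)² − 4·(1/12)·(-1311/8000) = 58081/360000 ; √disc = 241/600
  v_R = (−(49/150) + 241/600) / (2·(1/12)) = 9/20 m/s
check:
T_s = v_R/a_R = (9/20)/6 = 0.0750 s
robot covers v_R·T_r = 0.4500·0.0600 = 0.0270 m before braking
robot covers 0.4500·0.0750 − ½·6.0000·0.0750² = 0.0169 m while stopping
human over T_r+T_s: 1.6000·(0.0600+0.0750) = 0.2160 m
margins: 0.0600+0.0500+0.0800 = 0.1900 m
sum ≈ 0.0270+0.0169+0.2160+0.1900 ≈ 0.4499 m = S ✓

v_R_max = 9/20 m/s = 0.4500 m/s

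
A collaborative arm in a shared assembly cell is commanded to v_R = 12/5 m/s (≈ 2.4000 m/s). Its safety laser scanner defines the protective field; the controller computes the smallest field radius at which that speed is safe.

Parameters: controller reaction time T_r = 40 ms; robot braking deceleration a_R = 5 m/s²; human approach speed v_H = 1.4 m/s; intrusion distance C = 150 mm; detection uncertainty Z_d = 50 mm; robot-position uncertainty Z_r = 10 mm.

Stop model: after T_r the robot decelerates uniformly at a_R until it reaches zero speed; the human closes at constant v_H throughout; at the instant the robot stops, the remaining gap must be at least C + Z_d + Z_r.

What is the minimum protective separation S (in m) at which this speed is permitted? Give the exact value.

braking lasts T_s = (12/5)/5 = 0.4800 s
robot in T_r: 2.4000·0.0400 = 0.0960 m
robot covers 2.4000·0.4800 − ½·5.0000·0.4800² = 0.5760 m while stopping
person approaches 1.4000·(0.0400+0.4800) = 0.7280 m
residual clearance needed = 0.1500+0.0500+0.0100 = 0.2100 m
S_min ≈ 0.0960+0.5760+0.7280+0.2100  ⇒  S_min = 161/100 m

S_min = 161/100 m = 1.6100 m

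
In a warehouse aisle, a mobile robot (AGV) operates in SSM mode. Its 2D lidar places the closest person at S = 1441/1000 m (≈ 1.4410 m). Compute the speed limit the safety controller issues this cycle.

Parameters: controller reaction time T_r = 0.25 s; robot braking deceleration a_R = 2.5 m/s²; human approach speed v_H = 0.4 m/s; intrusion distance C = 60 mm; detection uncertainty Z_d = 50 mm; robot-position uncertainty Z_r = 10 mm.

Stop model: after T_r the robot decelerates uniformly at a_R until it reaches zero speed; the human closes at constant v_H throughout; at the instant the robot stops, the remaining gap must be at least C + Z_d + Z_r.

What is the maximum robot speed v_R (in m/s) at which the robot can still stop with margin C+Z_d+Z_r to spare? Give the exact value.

v_R_max = 33/20 m/s = 1.6500 m/s

at the boundary: (1/5)·v² + (41/100)·v + (-1221/1000) = 0
  disc = (41/100)² − 4·(1/5)·(-1221/1000) = 11449/10000 ; √disc = 107/100
  v_R = (−(41/100) + 107/100) / (2·(1/5)) = 33/20 m/s
check:
stop time T_s = (33/20)/(5/2) = 0.6600 s
robot in T_r: 1.6500·0.2500 = 0.4125 m
robot under decel: 1.6500²/(2·2.5000) = 0.5445 m
human closes 0.4000·0.9100 = 0.3640 m
residual clearance needed = 0.0600+0.0500+0.0100 = 0.1200 m
sum ≈ 0.4125+0.5445+0.3640+0.1200 ≈ 1.4410 m = S ✓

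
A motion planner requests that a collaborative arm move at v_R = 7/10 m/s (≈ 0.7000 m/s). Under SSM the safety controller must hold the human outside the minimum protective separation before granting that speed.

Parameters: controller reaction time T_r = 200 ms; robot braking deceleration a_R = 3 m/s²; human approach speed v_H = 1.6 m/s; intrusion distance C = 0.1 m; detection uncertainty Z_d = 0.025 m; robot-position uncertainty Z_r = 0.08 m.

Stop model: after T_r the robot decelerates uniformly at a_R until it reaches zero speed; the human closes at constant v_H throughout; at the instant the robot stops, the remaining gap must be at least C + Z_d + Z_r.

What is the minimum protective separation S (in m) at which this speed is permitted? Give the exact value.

T_s = v_R/a_R = (7/10)/3 = 0.2333 s
robot covers v_R·T_r = 0.7000·0.2000 = 0.1400 m before braking
robot covers 0.7000·0.2333 − ½·3.0000·0.2333² = 0.0817 m while stopping
human closes 1.6000·0.4333 = 0.6933 m
C+Z_d+Z_r = 0.1000+0.0250+0.0800 = 0.2050 m
S_min ≈ 0.1400+0.0817+0.6933+0.2050  ⇒  S_min = 28/25 m

S_min = 28/25 m = 1.1200 m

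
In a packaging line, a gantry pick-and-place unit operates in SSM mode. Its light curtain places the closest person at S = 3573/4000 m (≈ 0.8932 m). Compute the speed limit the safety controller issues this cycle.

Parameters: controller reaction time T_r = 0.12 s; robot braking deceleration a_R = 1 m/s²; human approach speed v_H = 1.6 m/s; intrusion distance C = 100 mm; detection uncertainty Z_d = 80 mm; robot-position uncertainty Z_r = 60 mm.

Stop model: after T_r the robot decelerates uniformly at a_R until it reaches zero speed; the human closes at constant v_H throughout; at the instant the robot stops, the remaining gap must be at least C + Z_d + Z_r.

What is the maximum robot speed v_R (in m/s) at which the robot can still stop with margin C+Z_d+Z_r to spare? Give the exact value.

v_R_max = 1/4 m/s = 0.2500 m/s

collect terms ⇒ (1/2)·v_R² + (43/25)·v_R + (-369/800) = 0
  disc = (43/25)² − 4·(1/2)·(-369/800) = 38809/10000 ; √disc = 197/100
  v_R = (−(43/25) + 197/100) / (2·(1/2)) = 1/4 m/s
check:
T_s = v_R/a_R = (1/4)/1 = 0.2500 s
robot covers v_R·T_r = 0.2500·0.1200 = 0.0300 m before braking
robot covers 0.2500·0.2500 − ½·1.0000·0.2500² = 0.0312 m while stopping
person approaches 1.6000·(0.1200+0.2500) = 0.5920 m
margins: 0.1000+0.0800+0.0600 = 0.2400 m
sum ≈ 0.0300+0.0312+0.5920+0.2400 ≈ 0.8932 m = S ✓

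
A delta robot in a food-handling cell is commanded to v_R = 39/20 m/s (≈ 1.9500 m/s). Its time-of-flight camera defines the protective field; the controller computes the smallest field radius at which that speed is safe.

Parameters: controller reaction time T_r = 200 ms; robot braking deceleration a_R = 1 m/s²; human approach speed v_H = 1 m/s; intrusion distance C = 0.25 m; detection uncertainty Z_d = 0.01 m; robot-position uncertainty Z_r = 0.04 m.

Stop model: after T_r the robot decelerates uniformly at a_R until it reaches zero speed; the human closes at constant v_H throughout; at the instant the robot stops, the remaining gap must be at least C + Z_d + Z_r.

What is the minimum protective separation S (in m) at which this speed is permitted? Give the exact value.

braking lasts T_s = (39/20)/1 = 1.9500 s
robot in T_r: 1.9500·0.2000 = 0.3900 m
braking distance = 1.9500²/(2·1.0000) = 1.9013 m
person approaches 1.0000·(0.2000+1.9500) = 2.1500 m
C+Z_d+Z_r = 0.2500+0.0100+0.0400 = 0.3000 m
S_min ≈ 0.3900+1.9013+2.1500+0.3000  ⇒  S_min = 3793/800 m

S_min = 3793/800 m = 4.7412 m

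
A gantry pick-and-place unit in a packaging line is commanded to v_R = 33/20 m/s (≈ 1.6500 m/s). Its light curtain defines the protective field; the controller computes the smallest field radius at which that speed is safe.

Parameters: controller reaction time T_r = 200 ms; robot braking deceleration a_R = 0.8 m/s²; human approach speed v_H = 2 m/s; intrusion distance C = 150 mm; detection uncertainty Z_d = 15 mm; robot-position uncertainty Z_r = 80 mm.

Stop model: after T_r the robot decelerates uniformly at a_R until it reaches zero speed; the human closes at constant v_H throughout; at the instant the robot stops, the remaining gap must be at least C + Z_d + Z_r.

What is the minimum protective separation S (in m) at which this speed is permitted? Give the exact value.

S_min = 4353/640 m = 6.8016 m

braking lasts T_s = (33/20)/(4/5) = 2.0625 s
robot in T_r: 1.6500·0.2000 = 0.3300 m
robot under decel: 1.6500²/(2·0.8000) = 1.7016 m
human over T_r+T_s: 2.0000·(0.2000+2.0625) = 4.5250 m
C+Z_d+Z_r = 0.1500+0.0150+0.0800 = 0.2450 m
S_min ≈ 0.3300+1.7016+4.5250+0.2450  ⇒  S_min = 4353/640 m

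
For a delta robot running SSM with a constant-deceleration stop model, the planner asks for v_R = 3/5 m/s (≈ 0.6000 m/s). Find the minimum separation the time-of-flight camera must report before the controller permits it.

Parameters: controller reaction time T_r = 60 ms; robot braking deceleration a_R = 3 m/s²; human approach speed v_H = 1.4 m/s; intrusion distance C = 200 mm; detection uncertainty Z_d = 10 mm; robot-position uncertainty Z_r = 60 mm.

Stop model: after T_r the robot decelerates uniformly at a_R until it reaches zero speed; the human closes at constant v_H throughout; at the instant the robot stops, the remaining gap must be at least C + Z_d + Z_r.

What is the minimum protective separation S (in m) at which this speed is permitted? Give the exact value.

S_min = 73/100 m = 0.7300 m

stop time T_s = (3/5)/3 = 0.2000 s
robot in T_r: 0.6000·0.0600 = 0.0360 m
robot covers 0.6000·0.2000 − ½·3.0000·0.2000² = 0.0600 m while stopping
human closes 1.4000·0.2600 = 0.3640 m
margins: 0.2000+0.0100+0.0600 = 0.2700 m
S_min ≈ 0.0360+0.0600+0.3640+0.2700  ⇒  S_min = 73/100 m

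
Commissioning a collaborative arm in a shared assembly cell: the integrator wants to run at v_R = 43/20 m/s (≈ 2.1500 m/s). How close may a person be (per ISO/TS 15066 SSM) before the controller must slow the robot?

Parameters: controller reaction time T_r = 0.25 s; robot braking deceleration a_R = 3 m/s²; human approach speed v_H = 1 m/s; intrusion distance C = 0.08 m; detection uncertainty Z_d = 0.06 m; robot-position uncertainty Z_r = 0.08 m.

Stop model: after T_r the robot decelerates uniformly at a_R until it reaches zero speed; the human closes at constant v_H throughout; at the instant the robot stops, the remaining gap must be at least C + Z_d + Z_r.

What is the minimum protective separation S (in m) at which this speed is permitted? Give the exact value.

S_min = 5987/2400 m = 2.4946 m

T_s = v_R/a_R = (43/20)/3 = 0.7167 s
reaction-phase robot travel = 2.1500·0.2500 = 0.5375 m
robot under decel: 2.1500²/(2·3.0000) = 0.7704 m
human closes 1.0000·0.9667 = 0.9667 m
margins: 0.0800+0.0600+0.0800 = 0.2200 m
S_min ≈ 0.5375+0.7704+0.9667+0.2200  ⇒  S_min = 5987/2400 m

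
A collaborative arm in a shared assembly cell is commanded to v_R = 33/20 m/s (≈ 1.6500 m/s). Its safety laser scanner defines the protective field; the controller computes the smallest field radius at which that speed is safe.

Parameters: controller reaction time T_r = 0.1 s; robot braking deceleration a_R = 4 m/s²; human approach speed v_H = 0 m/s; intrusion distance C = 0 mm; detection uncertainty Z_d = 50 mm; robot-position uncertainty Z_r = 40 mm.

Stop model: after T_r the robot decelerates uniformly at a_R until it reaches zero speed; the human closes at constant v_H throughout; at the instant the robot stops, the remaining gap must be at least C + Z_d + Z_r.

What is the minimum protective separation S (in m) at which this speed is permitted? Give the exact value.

stop time T_s = (33/20)/4 = 0.4125 s
reaction-phase robot travel = 1.6500·0.1000 = 0.1650 m
robot covers 1.6500·0.4125 − ½·4.0000·0.4125² = 0.3403 m while stopping
human closes 0.0000·0.5125 = 0.0000 m
C+Z_d+Z_r = 0.0000+0.0500+0.0400 = 0.0900 m
S_min ≈ 0.1650+0.3403+0.0000+0.0900  ⇒  S_min = 381/640 m

S_min = 381/640 m = 0.5953 m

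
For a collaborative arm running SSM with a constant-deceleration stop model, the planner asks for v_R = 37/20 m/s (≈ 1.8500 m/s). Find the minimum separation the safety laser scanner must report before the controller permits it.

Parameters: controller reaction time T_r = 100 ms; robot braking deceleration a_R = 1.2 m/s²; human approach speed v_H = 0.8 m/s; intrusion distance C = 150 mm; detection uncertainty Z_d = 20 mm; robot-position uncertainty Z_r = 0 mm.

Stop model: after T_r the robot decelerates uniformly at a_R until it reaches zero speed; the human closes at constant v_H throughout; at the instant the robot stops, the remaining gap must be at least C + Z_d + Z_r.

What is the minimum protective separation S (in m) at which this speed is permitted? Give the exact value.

braking lasts T_s = (37/20)/(6/5) = 1.5417 s
robot covers v_R·T_r = 1.8500·0.1000 = 0.1850 m before braking
robot covers 1.8500·1.5417 − ½·1.2000·1.5417² = 1.4260 m while stopping
human closes 0.8000·1.6417 = 1.3133 m
margins: 0.1500+0.0200+0.0000 = 0.1700 m
S_min ≈ 0.1850+1.4260+1.3133+0.1700  ⇒  S_min = 4951/1600 m

S_min = 4951/1600 m = 3.0944 m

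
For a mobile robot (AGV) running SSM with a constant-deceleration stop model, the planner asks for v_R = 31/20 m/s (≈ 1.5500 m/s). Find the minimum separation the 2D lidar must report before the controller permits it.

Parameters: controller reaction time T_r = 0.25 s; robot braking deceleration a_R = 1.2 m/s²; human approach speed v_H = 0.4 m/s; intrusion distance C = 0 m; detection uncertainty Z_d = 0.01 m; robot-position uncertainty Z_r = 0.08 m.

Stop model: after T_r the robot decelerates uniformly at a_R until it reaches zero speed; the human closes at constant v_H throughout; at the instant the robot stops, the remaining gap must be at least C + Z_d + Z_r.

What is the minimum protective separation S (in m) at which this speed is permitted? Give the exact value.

T_s = v_R/a_R = (31/20)/(6/5) = 1.2917 s
reaction-phase robot travel = 1.5500·0.2500 = 0.3875 m
robot under decel: 1.5500²/(2·1.2000) = 1.0010 m
human over T_r+T_s: 0.4000·(0.2500+1.2917) = 0.6167 m
residual clearance needed = 0.0000+0.0100+0.0800 = 0.0900 m
S_min ≈ 0.3875+1.0010+0.6167+0.0900  ⇒  S_min = 10057/4800 m

S_min = 10057/4800 m = 2.0952 m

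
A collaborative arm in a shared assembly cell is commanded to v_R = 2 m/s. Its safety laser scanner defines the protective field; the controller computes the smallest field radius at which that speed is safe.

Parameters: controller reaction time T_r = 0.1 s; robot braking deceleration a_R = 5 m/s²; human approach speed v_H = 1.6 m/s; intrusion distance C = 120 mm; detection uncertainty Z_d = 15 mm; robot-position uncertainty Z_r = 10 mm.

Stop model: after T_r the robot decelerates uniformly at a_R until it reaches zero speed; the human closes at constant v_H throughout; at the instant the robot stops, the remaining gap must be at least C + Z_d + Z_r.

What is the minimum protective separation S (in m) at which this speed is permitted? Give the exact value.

braking lasts T_s = 2/5 = 0.4000 s
robot in T_r: 2.0000·0.1000 = 0.2000 m
robot under decel: 2.0000²/(2·5.0000) = 0.4000 m
human closes 1.6000·0.5000 = 0.8000 m
C+Z_d+Z_r = 0.1200+0.0150+0.0100 = 0.1450 m
S_min ≈ 0.2000+0.4000+0.8000+0.1450  ⇒  S_min = 309/200 m

S_min = 309/200 m = 1.5450 m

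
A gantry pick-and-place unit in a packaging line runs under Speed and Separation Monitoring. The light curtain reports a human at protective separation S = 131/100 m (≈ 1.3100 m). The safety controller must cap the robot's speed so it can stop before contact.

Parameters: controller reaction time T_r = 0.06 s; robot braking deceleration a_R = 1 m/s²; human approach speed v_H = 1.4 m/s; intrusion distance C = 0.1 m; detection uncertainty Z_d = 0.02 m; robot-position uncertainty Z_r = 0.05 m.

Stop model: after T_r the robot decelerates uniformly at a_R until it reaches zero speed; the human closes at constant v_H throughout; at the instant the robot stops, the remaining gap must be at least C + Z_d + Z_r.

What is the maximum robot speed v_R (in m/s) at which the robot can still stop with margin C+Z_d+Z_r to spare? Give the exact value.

at the boundary: (1/2)·v² + (73/50)·v + (-132/125) = 0
  disc = (73/50)² − 4·(1/2)·(-132/125) = 10609/2500 ; √disc = 103/50
  v_R = (−(73/50) + 103/50) / (2·(1/2)) = 3/5 m/s
check:
T_s = v_R/a_R = (3/5)/1 = 0.6000 s
reaction-phase robot travel = 0.6000·0.0600 = 0.0360 m
robot covers 0.6000·0.6000 − ½·1.0000·0.6000² = 0.1800 m while stopping
person approaches 1.4000·(0.0600+0.6000) = 0.9240 m
margins: 0.1000+0.0200+0.0500 = 0.1700 m
sum ≈ 0.0360+0.1800+0.9240+0.1700 ≈ 1.3100 m = S ✓

v_R_max = 3/5 m/s = 0.6000 m/s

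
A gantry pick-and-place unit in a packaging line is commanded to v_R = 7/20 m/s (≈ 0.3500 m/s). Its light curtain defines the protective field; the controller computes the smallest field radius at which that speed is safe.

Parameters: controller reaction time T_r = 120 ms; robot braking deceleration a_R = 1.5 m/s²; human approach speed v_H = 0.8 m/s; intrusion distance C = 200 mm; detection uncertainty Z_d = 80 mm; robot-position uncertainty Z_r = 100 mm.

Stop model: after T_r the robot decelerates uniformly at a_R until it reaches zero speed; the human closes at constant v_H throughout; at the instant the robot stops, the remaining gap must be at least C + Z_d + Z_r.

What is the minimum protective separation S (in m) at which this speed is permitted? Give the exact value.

S_min = 1491/2000 m = 0.7455 m

braking lasts T_s = (7/20)/(3/2) = 0.2333 s
reaction-phase robot travel = 0.3500·0.1200 = 0.0420 m
braking distance = 0.3500²/(2·1.5000) = 0.0408 m
human over T_r+T_s: 0.8000·(0.1200+0.2333) = 0.2827 m
C+Z_d+Z_r = 0.2000+0.0800+0.1000 = 0.3800 m
S_min ≈ 0.0420+0.0408+0.2827+0.3800  ⇒  S_min = 1491/2000 m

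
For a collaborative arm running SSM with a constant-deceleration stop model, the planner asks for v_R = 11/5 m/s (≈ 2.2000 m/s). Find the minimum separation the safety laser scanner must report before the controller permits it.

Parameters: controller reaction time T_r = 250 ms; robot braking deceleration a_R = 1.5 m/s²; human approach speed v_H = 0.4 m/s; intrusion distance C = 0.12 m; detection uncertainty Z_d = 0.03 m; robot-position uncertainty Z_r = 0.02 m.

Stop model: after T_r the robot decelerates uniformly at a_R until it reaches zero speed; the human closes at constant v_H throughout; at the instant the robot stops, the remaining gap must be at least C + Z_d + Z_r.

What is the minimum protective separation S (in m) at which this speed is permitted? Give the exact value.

S_min = 151/50 m = 3.0200 m

braking lasts T_s = (11/5)/(3/2) = 1.4667 s
robot in T_r: 2.2000·0.2500 = 0.5500 m
robot covers 2.2000·1.4667 − ½·1.5000·1.4667² = 1.6133 m while stopping
person approaches 0.4000·(0.2500+1.4667) = 0.6867 m
residual clearance needed = 0.1200+0.0300+0.0200 = 0.1700 m
S_min ≈ 0.5500+1.6133+0.6867+0.1700  ⇒  S_min = 151/50 m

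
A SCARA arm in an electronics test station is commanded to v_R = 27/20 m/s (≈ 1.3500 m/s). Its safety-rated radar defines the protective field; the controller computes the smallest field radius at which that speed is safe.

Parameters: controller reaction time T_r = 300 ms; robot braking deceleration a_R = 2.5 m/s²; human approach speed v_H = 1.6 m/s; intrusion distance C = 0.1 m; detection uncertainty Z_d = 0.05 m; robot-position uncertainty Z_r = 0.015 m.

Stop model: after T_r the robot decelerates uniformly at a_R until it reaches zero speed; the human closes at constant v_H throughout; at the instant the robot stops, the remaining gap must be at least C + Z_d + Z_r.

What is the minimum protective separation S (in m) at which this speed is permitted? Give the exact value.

S_min = 4557/2000 m = 2.2785 m

stop time T_s = (27/20)/(5/2) = 0.5400 s
reaction-phase robot travel = 1.3500·0.3000 = 0.4050 m
robot covers 1.3500·0.5400 − ½·2.5000·0.5400² = 0.3645 m while stopping
person approaches 1.6000·(0.3000+0.5400) = 1.3440 m
residual clearance needed = 0.1000+0.0500+0.0150 = 0.1650 m
S_min ≈ 0.4050+0.3645+1.3440+0.1650  ⇒  S_min = 4557/2000 m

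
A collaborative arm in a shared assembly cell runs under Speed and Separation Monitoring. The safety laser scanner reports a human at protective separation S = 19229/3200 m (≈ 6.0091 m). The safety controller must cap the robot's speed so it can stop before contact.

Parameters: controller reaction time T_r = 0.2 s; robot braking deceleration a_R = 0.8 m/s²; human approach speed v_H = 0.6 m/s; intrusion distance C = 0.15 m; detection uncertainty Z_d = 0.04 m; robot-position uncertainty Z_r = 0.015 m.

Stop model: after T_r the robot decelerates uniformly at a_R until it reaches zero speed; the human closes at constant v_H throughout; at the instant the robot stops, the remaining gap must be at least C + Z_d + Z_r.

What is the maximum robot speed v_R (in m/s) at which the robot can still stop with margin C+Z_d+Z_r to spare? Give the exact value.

quadratic (5/8)·v² + (19/20)·v + (-18189/3200) = 0
  disc = (19/20)² − 4·(5/8)·(-18189/3200) = 96721/6400 ; √disc = 311/80
  v_R = (−(19/20) + 311/80) / (2·(5/8)) = 47/20 m/s
check:
braking lasts T_s = (47/20)/(4/5) = 2.9375 s
robot covers v_R·T_r = 2.3500·0.2000 = 0.4700 m before braking
robot covers 2.3500·2.9375 − ½·0.8000·2.9375² = 3.4516 m while stopping
person approaches 0.6000·(0.2000+2.9375) = 1.8825 m
C+Z_d+Z_r = 0.1500+0.0400+0.0150 = 0.2050 m
sum ≈ 0.4700+3.4516+1.8825+0.2050 ≈ 6.0091 m = S ✓

v_R_max = 47/20 m/s = 2.3500 m/s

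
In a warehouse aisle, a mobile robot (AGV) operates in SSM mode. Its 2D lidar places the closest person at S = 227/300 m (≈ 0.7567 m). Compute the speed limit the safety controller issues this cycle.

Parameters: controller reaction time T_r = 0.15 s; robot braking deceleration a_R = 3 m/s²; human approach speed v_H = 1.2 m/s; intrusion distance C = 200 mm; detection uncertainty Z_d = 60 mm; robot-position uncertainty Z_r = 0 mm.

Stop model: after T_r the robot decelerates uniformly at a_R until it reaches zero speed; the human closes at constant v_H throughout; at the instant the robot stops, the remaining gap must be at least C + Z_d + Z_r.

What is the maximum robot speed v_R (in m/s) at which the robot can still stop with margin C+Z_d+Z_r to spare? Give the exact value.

v_R_max = 1/2 m/s = 0.5000 m/s

at the boundary: (1/6)·v² + (11/20)·v + (-19/60) = 0
  disc = (11/20)² − 4·(1/6)·(-19/60) = 1849/3600 ; √disc = 43/60
  v_R = (−(11/20) + 43/60) / (2·(1/6)) = 1/2 m/s
check:
T_s = v_R/a_R = (1/2)/3 = 0.1667 s
robot covers v_R·T_r = 0.5000·0.1500 = 0.0750 m before braking
braking distance = 0.5000²/(2·3.0000) = 0.0417 m
person approaches 1.2000·(0.1500+0.1667) = 0.3800 m
C+Z_d+Z_r = 0.2000+0.0600+0.0000 = 0.2600 m
sum ≈ 0.0750+0.0417+0.3800+0.2600 ≈ 0.7567 m = S ✓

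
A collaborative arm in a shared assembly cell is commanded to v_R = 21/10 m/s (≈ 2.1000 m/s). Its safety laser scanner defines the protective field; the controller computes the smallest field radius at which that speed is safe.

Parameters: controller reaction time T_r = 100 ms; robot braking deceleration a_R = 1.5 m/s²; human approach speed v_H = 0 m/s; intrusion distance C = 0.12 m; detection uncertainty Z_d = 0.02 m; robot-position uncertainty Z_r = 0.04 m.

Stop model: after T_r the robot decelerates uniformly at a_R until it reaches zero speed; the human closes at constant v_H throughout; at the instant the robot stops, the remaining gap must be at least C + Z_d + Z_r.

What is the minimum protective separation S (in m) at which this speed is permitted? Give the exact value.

braking lasts T_s = (21/10)/(3/2) = 1.4000 s
robot covers v_R·T_r = 2.1000·0.1000 = 0.2100 m before braking
robot covers 2.1000·1.4000 − ½·1.5000·1.4000² = 1.4700 m while stopping
human closes 0.0000·1.5000 = 0.0000 m
residual clearance needed = 0.1200+0.0200+0.0400 = 0.1800 m
S_min ≈ 0.2100+1.4700+0.0000+0.1800  ⇒  S_min = 93/50 m

S_min = 93/50 m = 1.8600 m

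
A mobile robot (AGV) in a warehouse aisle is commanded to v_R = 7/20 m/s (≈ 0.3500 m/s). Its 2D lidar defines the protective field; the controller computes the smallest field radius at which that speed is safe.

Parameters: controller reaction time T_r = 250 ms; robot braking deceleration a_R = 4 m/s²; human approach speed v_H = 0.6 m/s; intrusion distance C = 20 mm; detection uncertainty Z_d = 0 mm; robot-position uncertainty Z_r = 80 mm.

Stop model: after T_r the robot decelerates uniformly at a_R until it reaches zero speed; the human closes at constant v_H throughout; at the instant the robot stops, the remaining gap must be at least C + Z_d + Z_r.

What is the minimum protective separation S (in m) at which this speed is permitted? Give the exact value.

T_s = v_R/a_R = (7/20)/4 = 0.0875 s
reaction-phase robot travel = 0.3500·0.2500 = 0.0875 m
braking distance = 0.3500²/(2·4.0000) = 0.0153 m
human over T_r+T_s: 0.6000·(0.2500+0.0875) = 0.2025 m
C+Z_d+Z_r = 0.0200+0.0000+0.0800 = 0.1000 m
S_min ≈ 0.0875+0.0153+0.2025+0.1000  ⇒  S_min = 1297/3200 m

S_min = 1297/3200 m = 0.4053 m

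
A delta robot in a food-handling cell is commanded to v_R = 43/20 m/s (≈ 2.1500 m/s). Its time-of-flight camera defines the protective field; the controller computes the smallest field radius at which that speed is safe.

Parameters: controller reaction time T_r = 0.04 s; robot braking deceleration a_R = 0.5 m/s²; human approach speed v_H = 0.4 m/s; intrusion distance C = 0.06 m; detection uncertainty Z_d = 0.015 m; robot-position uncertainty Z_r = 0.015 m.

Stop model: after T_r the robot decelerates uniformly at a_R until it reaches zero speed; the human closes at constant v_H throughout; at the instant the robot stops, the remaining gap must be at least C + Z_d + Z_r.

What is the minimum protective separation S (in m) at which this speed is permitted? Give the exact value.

S_min = 13069/2000 m = 6.5345 m

braking lasts T_s = (43/20)/(1/2) = 4.3000 s
robot covers v_R·T_r = 2.1500·0.0400 = 0.0860 m before braking
braking distance = 2.1500²/(2·0.5000) = 4.6225 m
person approaches 0.4000·(0.0400+4.3000) = 1.7360 m
residual clearance needed = 0.0600+0.0150+0.0150 = 0.0900 m
S_min ≈ 0.0860+4.6225+1.7360+0.0900  ⇒  S_min = 13069/2000 m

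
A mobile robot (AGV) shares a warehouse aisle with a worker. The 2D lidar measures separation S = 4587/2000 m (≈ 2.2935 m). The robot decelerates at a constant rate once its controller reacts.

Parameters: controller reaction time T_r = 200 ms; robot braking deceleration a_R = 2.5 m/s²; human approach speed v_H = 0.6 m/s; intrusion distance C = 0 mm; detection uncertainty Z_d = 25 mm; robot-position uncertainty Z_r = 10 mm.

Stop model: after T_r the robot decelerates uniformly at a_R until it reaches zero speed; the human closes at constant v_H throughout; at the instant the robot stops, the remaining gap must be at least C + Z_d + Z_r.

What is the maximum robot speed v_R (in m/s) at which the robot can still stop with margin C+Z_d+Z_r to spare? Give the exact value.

v_R_max = 47/20 m/s = 2.3500 m/s

collect terms ⇒ (1/5)·v_R² + (11/25)·v_R + (-4277/2000) = 0
  disc = (11/25)² − 4·(1/5)·(-4277/2000) = 4761/2500 ; √disc = 69/50
  v_R = (−(11/25) + 69/50) / (2·(1/5)) = 47/20 m/s
check:
braking lasts T_s = (47/20)/(5/2) = 0.9400 s
robot covers v_R·T_r = 2.3500·0.2000 = 0.4700 m before braking
robot under decel: 2.3500²/(2·2.5000) = 1.1045 m
human over T_r+T_s: 0.6000·(0.2000+0.9400) = 0.6840 m
C+Z_d+Z_r = 0.0000+0.0250+0.0100 = 0.0350 m
sum ≈ 0.4700+1.1045+0.6840+0.0350 ≈ 2.2935 m = S ✓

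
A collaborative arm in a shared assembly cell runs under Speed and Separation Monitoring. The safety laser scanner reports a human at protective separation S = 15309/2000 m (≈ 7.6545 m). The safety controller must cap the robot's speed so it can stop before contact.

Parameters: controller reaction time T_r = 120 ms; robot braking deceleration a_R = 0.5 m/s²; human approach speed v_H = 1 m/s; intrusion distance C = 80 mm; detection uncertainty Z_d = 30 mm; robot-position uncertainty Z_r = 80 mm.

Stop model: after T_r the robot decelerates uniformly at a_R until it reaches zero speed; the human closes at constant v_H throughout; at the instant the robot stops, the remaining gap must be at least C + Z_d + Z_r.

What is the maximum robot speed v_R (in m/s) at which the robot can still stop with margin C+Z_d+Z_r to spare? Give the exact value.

v_R_max = 37/20 m/s = 1.8500 m/s

at the boundary: (1)·v² + (53/25)·v + (-14689/2000) = 0
  disc = (53/25)² − 4·(1)·(-14689/2000) = 84681/2500 ; √disc = 291/50
  v_R = (−(53/25) + 291/50) / (2·(1)) = 37/20 m/s
check:
T_s = v_R/a_R = (37/20)/(1/2) = 3.7000 s
robot in T_r: 1.8500·0.1200 = 0.2220 m
braking distance = 1.8500²/(2·0.5000) = 3.4225 m
human over T_r+T_s: 1.0000·(0.1200+3.7000) = 3.8200 m
margins: 0.0800+0.0300+0.0800 = 0.1900 m
sum ≈ 0.2220+3.4225+3.8200+0.1900 ≈ 7.6545 m = S ✓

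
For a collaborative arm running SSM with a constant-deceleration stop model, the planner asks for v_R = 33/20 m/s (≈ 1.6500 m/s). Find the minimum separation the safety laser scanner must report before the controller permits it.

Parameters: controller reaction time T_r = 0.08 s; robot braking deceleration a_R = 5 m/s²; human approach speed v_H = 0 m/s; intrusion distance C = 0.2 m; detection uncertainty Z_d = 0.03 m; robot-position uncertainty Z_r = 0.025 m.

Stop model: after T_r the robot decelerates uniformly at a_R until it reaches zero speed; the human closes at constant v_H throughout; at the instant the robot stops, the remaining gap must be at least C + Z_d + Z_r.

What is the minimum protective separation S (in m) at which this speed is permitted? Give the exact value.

S_min = 2637/4000 m = 0.6593 m

stop time T_s = (33/20)/5 = 0.3300 s
robot covers v_R·T_r = 1.6500·0.0800 = 0.1320 m before braking
robot covers 1.6500·0.3300 − ½·5.0000·0.3300² = 0.2722 m while stopping
person approaches 0.0000·(0.0800+0.3300) = 0.0000 m
residual clearance needed = 0.2000+0.0300+0.0250 = 0.2550 m
S_min ≈ 0.1320+0.2722+0.0000+0.2550  ⇒  S_min = 2637/4000 m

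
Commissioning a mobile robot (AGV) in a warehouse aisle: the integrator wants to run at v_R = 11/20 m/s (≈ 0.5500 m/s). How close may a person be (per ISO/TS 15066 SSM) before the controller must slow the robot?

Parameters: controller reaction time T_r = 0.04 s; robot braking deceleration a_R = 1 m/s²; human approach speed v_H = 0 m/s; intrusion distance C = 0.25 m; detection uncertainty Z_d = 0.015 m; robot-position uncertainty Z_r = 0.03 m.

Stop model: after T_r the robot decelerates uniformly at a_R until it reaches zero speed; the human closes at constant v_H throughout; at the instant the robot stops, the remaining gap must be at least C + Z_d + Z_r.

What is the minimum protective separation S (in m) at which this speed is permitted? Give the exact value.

T_s = v_R/a_R = (11/20)/1 = 0.5500 s
reaction-phase robot travel = 0.5500·0.0400 = 0.0220 m
robot under decel: 0.5500²/(2·1.0000) = 0.1512 m
human over T_r+T_s: 0.0000·(0.0400+0.5500) = 0.0000 m
margins: 0.2500+0.0150+0.0300 = 0.2950 m
S_min ≈ 0.0220+0.1512+0.0000+0.2950  ⇒  S_min = 1873/4000 m

S_min = 1873/4000 m = 0.4682 m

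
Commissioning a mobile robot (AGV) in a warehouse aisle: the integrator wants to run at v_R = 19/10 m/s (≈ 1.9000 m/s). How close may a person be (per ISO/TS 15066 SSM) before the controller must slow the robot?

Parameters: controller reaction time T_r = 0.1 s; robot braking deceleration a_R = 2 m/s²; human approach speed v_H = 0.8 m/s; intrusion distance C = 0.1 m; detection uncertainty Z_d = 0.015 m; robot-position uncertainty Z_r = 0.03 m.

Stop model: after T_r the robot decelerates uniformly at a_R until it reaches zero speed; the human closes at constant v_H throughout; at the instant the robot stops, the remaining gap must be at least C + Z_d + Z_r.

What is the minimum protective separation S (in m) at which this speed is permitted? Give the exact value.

stop time T_s = (19/10)/2 = 0.9500 s
robot covers v_R·T_r = 1.9000·0.1000 = 0.1900 m before braking
robot under decel: 1.9000²/(2·2.0000) = 0.9025 m
human closes 0.8000·1.0500 = 0.8400 m
C+Z_d+Z_r = 0.1000+0.0150+0.0300 = 0.1450 m
S_min ≈ 0.1900+0.9025+0.8400+0.1450  ⇒  S_min = 831/400 m

S_min = 831/400 m = 2.0775 m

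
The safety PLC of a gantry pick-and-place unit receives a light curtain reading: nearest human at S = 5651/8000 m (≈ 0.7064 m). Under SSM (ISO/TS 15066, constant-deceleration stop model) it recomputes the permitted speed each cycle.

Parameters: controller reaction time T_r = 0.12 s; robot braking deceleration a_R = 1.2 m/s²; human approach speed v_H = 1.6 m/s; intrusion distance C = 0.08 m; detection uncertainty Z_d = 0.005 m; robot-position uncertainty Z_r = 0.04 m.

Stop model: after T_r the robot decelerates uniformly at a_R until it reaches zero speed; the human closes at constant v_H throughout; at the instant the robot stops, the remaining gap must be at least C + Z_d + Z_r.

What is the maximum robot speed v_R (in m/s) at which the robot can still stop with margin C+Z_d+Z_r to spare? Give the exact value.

collect terms ⇒ (5/12)·v_R² + (109/75)·v_R + (-623/1600) = 0
  disc = (109/75)² − 4·(5/12)·(-623/1600) = 994009/360000 ; √disc = 997/600
  v_R = (−(109/75) + 997/600) / (2·(5/12)) = 1/4 m/s
check:
stop time T_s = (1/4)/(6/5) = 0.2083 s
robot in T_r: 0.2500·0.1200 = 0.0300 m
braking distance = 0.2500²/(2·1.2000) = 0.0260 m
human closes 1.6000·0.3283 = 0.5253 m
C+Z_d+Z_r = 0.0800+0.0050+0.0400 = 0.1250 m
sum ≈ 0.0300+0.0260+0.5253+0.1250 ≈ 0.7064 m = S ✓

v_R_max = 1/4 m/s = 0.2500 m/s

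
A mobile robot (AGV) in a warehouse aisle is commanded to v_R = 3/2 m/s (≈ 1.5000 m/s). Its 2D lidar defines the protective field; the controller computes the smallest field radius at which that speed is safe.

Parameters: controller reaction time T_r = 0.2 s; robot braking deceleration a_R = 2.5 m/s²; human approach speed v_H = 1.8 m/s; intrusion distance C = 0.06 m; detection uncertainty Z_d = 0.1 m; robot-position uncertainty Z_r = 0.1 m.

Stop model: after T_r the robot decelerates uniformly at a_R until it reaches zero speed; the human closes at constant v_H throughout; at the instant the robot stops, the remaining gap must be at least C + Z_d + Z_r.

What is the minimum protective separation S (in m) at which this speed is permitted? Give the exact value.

S_min = 49/20 m = 2.4500 m

braking lasts T_s = (3/2)/(5/2) = 0.6000 s
robot in T_r: 1.5000·0.2000 = 0.3000 m
robot under decel: 1.5000²/(2·2.5000) = 0.4500 m
person approaches 1.8000·(0.2000+0.6000) = 1.4400 m
residual clearance needed = 0.0600+0.1000+0.1000 = 0.2600 m
S_min ≈ 0.3000+0.4500+1.4400+0.2600  ⇒  S_min = 49/20 m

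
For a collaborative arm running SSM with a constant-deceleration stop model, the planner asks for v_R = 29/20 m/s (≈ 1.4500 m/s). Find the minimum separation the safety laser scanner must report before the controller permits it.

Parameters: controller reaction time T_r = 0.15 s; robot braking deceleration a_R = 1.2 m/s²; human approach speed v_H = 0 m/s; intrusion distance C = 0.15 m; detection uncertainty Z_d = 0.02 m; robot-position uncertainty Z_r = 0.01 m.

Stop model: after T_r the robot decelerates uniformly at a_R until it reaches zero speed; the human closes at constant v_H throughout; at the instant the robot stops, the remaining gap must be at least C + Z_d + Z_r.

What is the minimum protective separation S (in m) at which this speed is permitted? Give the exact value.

S_min = 6113/4800 m = 1.2735 m

stop time T_s = (29/20)/(6/5) = 1.2083 s
robot in T_r: 1.4500·0.1500 = 0.2175 m
robot under decel: 1.4500²/(2·1.2000) = 0.8760 m
person approaches 0.0000·(0.1500+1.2083) = 0.0000 m
C+Z_d+Z_r = 0.1500+0.0200+0.0100 = 0.1800 m
S_min ≈ 0.2175+0.8760+0.0000+0.1800  ⇒  S_min = 6113/4800 m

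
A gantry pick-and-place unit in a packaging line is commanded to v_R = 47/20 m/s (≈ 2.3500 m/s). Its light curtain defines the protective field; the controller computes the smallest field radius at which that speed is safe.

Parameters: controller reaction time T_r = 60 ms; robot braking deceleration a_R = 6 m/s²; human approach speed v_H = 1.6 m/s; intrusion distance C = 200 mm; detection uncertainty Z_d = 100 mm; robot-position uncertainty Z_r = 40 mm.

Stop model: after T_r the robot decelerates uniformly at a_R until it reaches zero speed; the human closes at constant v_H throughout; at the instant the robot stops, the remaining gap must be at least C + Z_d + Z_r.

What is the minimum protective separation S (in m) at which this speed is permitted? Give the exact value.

T_s = v_R/a_R = (47/20)/6 = 0.3917 s
reaction-phase robot travel = 2.3500·0.0600 = 0.1410 m
braking distance = 2.3500²/(2·6.0000) = 0.4602 m
human over T_r+T_s: 1.6000·(0.0600+0.3917) = 0.7227 m
C+Z_d+Z_r = 0.2000+0.1000+0.0400 = 0.3400 m
S_min ≈ 0.1410+0.4602+0.7227+0.3400  ⇒  S_min = 13311/8000 m

S_min = 13311/8000 m = 1.6639 m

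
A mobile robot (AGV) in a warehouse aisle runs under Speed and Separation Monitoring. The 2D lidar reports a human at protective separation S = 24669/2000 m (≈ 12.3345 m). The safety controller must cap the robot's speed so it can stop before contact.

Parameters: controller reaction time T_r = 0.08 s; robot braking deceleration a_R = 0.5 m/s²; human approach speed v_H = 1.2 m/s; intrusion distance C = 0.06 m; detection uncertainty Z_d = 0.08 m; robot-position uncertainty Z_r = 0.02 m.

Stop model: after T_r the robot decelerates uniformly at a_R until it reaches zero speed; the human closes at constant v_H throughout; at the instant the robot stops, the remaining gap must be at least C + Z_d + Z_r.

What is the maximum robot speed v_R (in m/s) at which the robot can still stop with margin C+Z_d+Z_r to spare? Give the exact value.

quadratic (1)·v² + (62/25)·v + (-24157/2000) = 0
  disc = (62/25)² − 4·(1)·(-24157/2000) = 136161/2500 ; √disc = 369/50
  v_R = (−(62/25) + 369/50) / (2·(1)) = 49/20 m/s
check:
T_s = v_R/a_R = (49/20)/(1/2) = 4.9000 s
robot covers v_R·T_r = 2.4500·0.0800 = 0.1960 m before braking
robot covers 2.4500·4.9000 − ½·0.5000·4.9000² = 6.0025 m while stopping
human closes 1.2000·4.9800 = 5.9760 m
residual clearance needed = 0.0600+0.0800+0.0200 = 0.1600 m
sum ≈ 0.1960+6.0025+5.9760+0.1600 ≈ 12.3345 m = S ✓

v_R_max = 49/20 m/s = 2.4500 m/s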